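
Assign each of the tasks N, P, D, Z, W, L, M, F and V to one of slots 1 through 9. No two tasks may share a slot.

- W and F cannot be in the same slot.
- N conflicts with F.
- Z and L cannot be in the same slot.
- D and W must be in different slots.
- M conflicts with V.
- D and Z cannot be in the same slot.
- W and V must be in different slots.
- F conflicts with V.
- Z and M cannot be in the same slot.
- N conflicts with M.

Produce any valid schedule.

P -> 2; N -> 1; M -> 7; L -> 6; Z -> 4; W -> 5; D -> 3; F -> 8; V -> 9

Checking: M(7) != V(9); N(1) != F(8); Z(4) != M(7); D(3) != Z(4); N(1) != M(7); W(5) != V(9); W(5) != F(8); F(8) != V(9); D(3) != W(5); Z(4) != L(6); max 1 per slot (cap 1).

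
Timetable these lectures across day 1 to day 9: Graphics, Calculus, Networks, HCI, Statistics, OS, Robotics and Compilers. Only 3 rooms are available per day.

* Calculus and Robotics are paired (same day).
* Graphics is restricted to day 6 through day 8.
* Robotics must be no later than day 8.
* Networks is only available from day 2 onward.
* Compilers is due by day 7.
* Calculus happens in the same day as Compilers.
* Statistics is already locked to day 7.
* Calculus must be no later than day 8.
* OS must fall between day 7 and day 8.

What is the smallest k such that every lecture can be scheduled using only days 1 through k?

With at most 3 per day and 8 lectures, at least 3 days are needed.
Statistics can't be placed before day 7, so the schedule must run through at least day 7.
7 works (last occupied day: day 7): for example Robotics -> day 1; Statistics -> day 7; Graphics -> day 6; HCI -> day 2; Compilers -> day 1; Calculus -> day 1; OS -> day 7; Networks -> day 2.

7 days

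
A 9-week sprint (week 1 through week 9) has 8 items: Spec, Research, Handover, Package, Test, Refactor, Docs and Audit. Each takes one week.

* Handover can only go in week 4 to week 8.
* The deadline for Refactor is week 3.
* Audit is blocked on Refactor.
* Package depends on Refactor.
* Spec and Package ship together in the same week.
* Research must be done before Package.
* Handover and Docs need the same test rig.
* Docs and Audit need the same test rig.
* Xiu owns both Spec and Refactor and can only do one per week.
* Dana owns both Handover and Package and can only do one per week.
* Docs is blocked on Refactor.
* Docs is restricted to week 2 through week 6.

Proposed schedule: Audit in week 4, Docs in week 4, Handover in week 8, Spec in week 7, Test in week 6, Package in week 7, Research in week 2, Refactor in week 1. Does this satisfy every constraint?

Xiu owns both Spec and Refactor and can only do one per week — holds.
Spec and Package ship together in the same week — holds.
Package depends on Refactor — holds.
Audit is blocked on Refactor — holds.
Handover can only go in week 4 to week 8 — holds.
The deadline for Refactor is week 3 — holds.
Research must be done before Package — holds.
Docs is restricted to week 2 through week 6 — holds.
Docs and Audit need the same test rig — violated.
Docs is blocked on Refactor — holds.
Dana owns both Handover and Package and can only do one per week — holds.
Handover and Docs need the same test rig — holds.

No — it violates: Docs and Audit need the same test rig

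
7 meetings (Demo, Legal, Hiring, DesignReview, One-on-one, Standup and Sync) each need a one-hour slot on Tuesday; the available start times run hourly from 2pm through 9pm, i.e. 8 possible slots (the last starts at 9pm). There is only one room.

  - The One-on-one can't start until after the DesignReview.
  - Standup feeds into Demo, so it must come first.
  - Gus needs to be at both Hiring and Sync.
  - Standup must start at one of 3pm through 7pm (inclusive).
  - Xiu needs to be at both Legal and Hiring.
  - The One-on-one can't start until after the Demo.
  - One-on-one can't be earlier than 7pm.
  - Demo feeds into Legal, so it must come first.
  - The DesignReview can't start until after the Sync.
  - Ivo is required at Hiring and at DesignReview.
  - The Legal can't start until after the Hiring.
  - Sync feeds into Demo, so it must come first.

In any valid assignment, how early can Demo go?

Precedence pushes Demo to at least 4pm; downstream work caps Demo at 8pm.
Demo at 4pm is achievable: One-on-one=7pm, Sync=2pm, Legal=8pm, Standup=3pm, Demo=4pm, Hiring=6pm, DesignReview=5pm.

4pm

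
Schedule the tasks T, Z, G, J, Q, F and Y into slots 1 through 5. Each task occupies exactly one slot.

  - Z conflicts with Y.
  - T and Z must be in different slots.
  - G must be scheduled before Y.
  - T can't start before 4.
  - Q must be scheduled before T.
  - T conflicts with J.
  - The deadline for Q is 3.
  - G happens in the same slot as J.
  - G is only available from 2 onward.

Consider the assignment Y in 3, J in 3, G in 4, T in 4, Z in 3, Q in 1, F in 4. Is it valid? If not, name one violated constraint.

No — it violates: G must be scheduled before Y

T and Z must be in different slots — holds.
Z conflicts with Y — violated.
G must be scheduled before Y — violated.
G happens in the same slot as J — violated.
G is only available from 2 onward — holds.
T can't start before 4 — holds.
The deadline for Q is 3 — holds.
Q must be scheduled before T — holds.
T conflicts with J — holds.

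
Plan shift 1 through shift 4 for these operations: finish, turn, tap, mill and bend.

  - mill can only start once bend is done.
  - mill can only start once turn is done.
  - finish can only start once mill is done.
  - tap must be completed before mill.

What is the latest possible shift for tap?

Downstream work caps tap at shift 2.
tap at shift 2 is achievable: finish=shift 4, bend=shift 1, mill=shift 3, tap=shift 2, turn=shift 1.

shift 2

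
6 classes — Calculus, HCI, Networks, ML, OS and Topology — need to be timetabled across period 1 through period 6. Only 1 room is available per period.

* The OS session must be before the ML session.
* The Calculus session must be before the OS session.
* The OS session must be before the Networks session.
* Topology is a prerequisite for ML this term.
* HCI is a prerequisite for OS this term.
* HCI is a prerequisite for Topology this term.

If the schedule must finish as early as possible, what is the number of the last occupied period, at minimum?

The precedence chain requires at least 3 distinct periods.
With at most 1 per period and 6 classes, at least 6 periods are needed.
6 works (last occupied period: period 6): for example Calculus -> period 2, HCI -> period 1, ML -> period 5, Topology -> period 4, OS -> period 3, Networks -> period 6.

period 6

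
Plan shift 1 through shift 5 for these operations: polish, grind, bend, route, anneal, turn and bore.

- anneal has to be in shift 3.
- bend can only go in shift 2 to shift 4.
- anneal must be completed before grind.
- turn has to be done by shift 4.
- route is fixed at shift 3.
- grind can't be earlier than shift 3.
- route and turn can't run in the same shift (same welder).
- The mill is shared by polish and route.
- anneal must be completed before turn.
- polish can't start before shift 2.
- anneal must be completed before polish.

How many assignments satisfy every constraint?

60

Splitting on polish: it can be shift 4 (30), shift 5 (30). Listing each branch's schedules as (grind, bend, route, anneal, turn, bore) by shift number:
polish=shift 4: (4,2,3,3,4,1) (4,2,3,3,4,2) (4,2,3,3,4,3) (4,2,3,3,4,4) (4,2,3,3,4,5) (4,3,3,3,4,1) (4,3,3,3,4,2) (4,3,3,3,4,3) (4,3,3,3,4,4) (4,3,3,3,4,5) (4,4,3,3,4,1) (4,4,3,3,4,2) (4,4,3,3,4,3) (4,4,3,3,4,4) (4,4,3,3,4,5) (5,2,3,3,4,1) (5,2,3,3,4,2) (5,2,3,3,4,3) (5,2,3,3,4,4) (5,2,3,3,4,5) (5,3,3,3,4,1) (5,3,3,3,4,2) (5,3,3,3,4,3) (5,3,3,3,4,4) (5,3,3,3,4,5) (5,4,3,3,4,1) (5,4,3,3,4,2) (5,4,3,3,4,3) (5,4,3,3,4,4) (5,4,3,3,4,5) — 30.
polish=shift 5: (4,2,3,3,4,1) (4,2,3,3,4,2) (4,2,3,3,4,3) (4,2,3,3,4,4) (4,2,3,3,4,5) (4,3,3,3,4,1) (4,3,3,3,4,2) (4,3,3,3,4,3) (4,3,3,3,4,4) (4,3,3,3,4,5) (4,4,3,3,4,1) (4,4,3,3,4,2) (4,4,3,3,4,3) (4,4,3,3,4,4) (4,4,3,3,4,5) (5,2,3,3,4,1) (5,2,3,3,4,2) (5,2,3,3,4,3) (5,2,3,3,4,4) (5,2,3,3,4,5) (5,3,3,3,4,1) (5,3,3,3,4,2) (5,3,3,3,4,3) (5,3,3,3,4,4) (5,3,3,3,4,5) (5,4,3,3,4,1) (5,4,3,3,4,2) (5,4,3,3,4,3) (5,4,3,3,4,4) (5,4,3,3,4,5) — 30.
Summing: 30 + 30 = 60.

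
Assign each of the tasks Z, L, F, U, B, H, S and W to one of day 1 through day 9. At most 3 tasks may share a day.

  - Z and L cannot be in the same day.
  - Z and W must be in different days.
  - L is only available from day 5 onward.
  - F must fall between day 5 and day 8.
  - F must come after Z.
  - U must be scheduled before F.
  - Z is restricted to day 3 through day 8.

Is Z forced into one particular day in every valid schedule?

Z can be day 3 (e.g. U -> day 1; B -> day 1; H -> day 1; F -> day 5; S -> day 2; Z -> day 3; W -> day 2; L -> day 5) or day 4 (e.g. U=day 1; Z=day 4; L=day 5; B=day 1; S=day 2; F=day 5; H=day 1; W=day 2).

No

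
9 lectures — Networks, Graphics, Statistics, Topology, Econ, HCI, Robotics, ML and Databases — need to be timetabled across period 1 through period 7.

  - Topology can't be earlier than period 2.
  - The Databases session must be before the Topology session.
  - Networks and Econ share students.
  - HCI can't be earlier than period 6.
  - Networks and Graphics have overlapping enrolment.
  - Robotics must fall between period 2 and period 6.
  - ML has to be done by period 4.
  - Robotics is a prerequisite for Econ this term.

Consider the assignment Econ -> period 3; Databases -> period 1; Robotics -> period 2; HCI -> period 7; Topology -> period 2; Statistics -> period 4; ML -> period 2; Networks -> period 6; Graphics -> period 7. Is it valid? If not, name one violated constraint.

Valid

Networks and Econ share students — holds.
Robotics must fall between period 2 and period 6 — holds.
Topology can't be earlier than period 2 — holds.
ML has to be done by period 4 — holds.
The Databases session must be before the Topology session — holds.
HCI can't be earlier than period 6 — holds.
Networks and Graphics have overlapping enrolment — holds.
Robotics is a prerequisite for Econ this term — holds.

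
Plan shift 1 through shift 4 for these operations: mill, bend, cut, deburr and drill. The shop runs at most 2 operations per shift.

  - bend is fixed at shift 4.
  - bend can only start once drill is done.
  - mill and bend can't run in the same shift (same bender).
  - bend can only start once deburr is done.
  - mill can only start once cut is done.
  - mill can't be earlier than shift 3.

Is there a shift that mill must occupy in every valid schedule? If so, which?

mill's window is shift 3–shift 4.
bend is fixed at shift 4, and mill can't share a shift with bend.
So mill must be shift 3.

shift 3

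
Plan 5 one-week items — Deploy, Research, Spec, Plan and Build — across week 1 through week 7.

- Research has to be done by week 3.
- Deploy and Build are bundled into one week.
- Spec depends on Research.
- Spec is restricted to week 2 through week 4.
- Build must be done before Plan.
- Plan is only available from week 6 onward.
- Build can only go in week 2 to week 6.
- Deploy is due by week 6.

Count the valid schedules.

54

Splitting on Deploy: it can be week 2 (12), week 3 (12), week 4 (12), week 5 (12), week 6 (6). Listing each branch's schedules as (Research, Spec, Plan, Build) by week number:
Deploy=week 2: (1,2,6,2) (1,2,7,2) (1,3,6,2) (1,3,7,2) (1,4,6,2) (1,4,7,2) (2,3,6,2) (2,3,7,2) (2,4,6,2) (2,4,7,2) (3,4,6,2) (3,4,7,2) — 12.
Deploy=week 3: (1,2,6,3) (1,2,7,3) (1,3,6,3) (1,3,7,3) (1,4,6,3) (1,4,7,3) (2,3,6,3) (2,3,7,3) (2,4,6,3) (2,4,7,3) (3,4,6,3) (3,4,7,3) — 12.
Deploy=week 4: (1,2,6,4) (1,2,7,4) (1,3,6,4) (1,3,7,4) (1,4,6,4) (1,4,7,4) (2,3,6,4) (2,3,7,4) (2,4,6,4) (2,4,7,4) (3,4,6,4) (3,4,7,4) — 12.
Deploy=week 5: (1,2,6,5) (1,2,7,5) (1,3,6,5) (1,3,7,5) (1,4,6,5) (1,4,7,5) (2,3,6,5) (2,3,7,5) (2,4,6,5) (2,4,7,5) (3,4,6,5) (3,4,7,5) — 12.
Deploy=week 6: (1,2,7,6) (1,3,7,6) (1,4,7,6) (2,3,7,6) (2,4,7,6) (3,4,7,6) — 6.
Summing: 12 + 12 + 12 + 12 + 6 = 54.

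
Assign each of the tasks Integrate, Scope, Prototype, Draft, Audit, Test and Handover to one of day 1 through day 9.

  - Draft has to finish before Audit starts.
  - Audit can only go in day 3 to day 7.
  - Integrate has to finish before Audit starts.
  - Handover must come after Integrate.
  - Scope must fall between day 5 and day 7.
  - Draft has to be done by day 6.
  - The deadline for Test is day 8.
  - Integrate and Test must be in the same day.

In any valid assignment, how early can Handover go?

day 2

Precedence pushes Handover to at least day 2.
Handover at day 2 is achievable: Integrate=day 1, Test=day 1, Handover=day 2, Prototype=day 1, Draft=day 1, Scope=day 5, Audit=day 3.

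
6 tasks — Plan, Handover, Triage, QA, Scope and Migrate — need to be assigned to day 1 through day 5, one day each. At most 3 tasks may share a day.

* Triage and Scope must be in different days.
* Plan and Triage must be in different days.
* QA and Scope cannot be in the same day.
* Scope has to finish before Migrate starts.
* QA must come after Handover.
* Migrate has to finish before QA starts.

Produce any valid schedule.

QA in day 3, Handover in day 1, Triage in day 2, Plan in day 1, Scope in day 1, Migrate in day 2

Checking: Handover(day 1) before QA(day 3); Migrate(day 2) before QA(day 3); Scope(day 1) before Migrate(day 2); Triage(day 2) != Scope(day 1); QA(day 3) != Scope(day 1); Plan(day 1) != Triage(day 2); max 3 per day (cap 3).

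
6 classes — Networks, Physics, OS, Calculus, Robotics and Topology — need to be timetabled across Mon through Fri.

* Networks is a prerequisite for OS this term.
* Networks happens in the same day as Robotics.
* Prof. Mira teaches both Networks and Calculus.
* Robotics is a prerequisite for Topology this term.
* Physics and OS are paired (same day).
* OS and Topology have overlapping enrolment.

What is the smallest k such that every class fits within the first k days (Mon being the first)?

The precedence chain requires at least 2 distinct days.
Could 2 days be enough, i.e. nothing placed later than Tue? No: Topology must come after Robotics (at Mon or later) → {Tue}; OS must come after Networks (at Mon or later) → {Tue}; Topology can't share with OS (Tue) → nothing is left.
So 2 days is not enough.
3 works (last occupied day: Wed): for example Topology=Wed; Calculus=Tue; OS=Tue; Physics=Tue; Robotics=Mon; Networks=Mon.

3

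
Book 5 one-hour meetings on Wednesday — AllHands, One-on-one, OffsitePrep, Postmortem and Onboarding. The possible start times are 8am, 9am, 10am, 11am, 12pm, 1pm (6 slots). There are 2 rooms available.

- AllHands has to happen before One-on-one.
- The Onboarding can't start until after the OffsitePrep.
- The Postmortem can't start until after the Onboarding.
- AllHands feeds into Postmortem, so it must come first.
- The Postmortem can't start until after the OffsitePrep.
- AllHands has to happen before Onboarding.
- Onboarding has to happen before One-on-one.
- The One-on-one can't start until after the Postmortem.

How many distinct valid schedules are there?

Splitting on AllHands: it can be 8am (15), 9am (9), 10am (3). Listing each branch's schedules as (One-on-one, OffsitePrep, Postmortem, Onboarding):
AllHands=8am: (11am,8am,10am,9am) (12pm,8am,10am,9am) (12pm,8am,11am,9am) (12pm,8am,11am,10am) (12pm,9am,11am,10am) (1pm,8am,10am,9am) (1pm,8am,11am,9am) (1pm,8am,11am,10am) (1pm,8am,12pm,9am) (1pm,8am,12pm,10am) (1pm,8am,12pm,11am) (1pm,9am,11am,10am) (1pm,9am,12pm,10am) (1pm,9am,12pm,11am) (1pm,10am,12pm,11am) — 15.
AllHands=9am: (12pm,8am,11am,10am) (12pm,9am,11am,10am) (1pm,8am,11am,10am) (1pm,8am,12pm,10am) (1pm,8am,12pm,11am) (1pm,9am,11am,10am) (1pm,9am,12pm,10am) (1pm,9am,12pm,11am) (1pm,10am,12pm,11am) — 9.
AllHands=10am: (1pm,8am,12pm,11am) (1pm,9am,12pm,11am) (1pm,10am,12pm,11am) — 3.
Summing: 15 + 9 + 3 = 27.

27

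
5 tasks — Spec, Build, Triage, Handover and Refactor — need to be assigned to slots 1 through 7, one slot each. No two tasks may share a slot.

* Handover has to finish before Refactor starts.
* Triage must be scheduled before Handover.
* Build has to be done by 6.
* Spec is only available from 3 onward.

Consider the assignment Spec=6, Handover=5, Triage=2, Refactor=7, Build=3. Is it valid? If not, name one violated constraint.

Build has to be done by 6 — holds.
Spec is only available from 3 onward — holds.
Triage must be scheduled before Handover — holds.
Handover has to finish before Refactor starts — holds.
No two tasks may share a slot — holds.

Yes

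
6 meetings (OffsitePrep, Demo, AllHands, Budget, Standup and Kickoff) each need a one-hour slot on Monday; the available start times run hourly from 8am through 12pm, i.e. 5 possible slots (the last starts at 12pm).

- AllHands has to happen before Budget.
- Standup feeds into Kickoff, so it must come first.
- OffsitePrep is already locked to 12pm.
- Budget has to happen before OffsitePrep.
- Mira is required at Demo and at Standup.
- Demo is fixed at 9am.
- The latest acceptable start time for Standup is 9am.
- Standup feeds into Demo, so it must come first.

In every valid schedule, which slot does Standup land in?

8am

Standup's window is 8am–9am.
Demo is fixed at 9am, and Standup can't share a slot with Demo.
So Standup must be 8am.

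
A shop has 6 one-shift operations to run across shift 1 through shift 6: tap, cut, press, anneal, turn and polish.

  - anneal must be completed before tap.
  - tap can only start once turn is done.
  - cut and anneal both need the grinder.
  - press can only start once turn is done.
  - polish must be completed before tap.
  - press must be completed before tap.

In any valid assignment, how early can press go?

shift 2

Precedence pushes press to at least shift 2; downstream work caps press at shift 5.
press at shift 2 is achievable: press -> shift 2, cut -> shift 2, polish -> shift 1, anneal -> shift 1, turn -> shift 1, tap -> shift 3.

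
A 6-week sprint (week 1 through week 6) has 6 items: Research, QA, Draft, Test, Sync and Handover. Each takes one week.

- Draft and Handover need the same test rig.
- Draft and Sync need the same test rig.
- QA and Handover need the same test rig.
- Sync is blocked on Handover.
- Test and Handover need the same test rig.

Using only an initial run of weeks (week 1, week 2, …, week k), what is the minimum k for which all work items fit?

The precedence chain requires at least 2 distinct weeks.
Could 2 weeks be enough, i.e. nothing placed later than week 2? No: Sync must come after Handover (at week 1 or later) → {week 2}; Handover must come before Sync (at week 2 or earlier) → {week 1}; Draft can't share with Handover (week 1) → {week 2}; Sync can't share with Draft (week 2) → nothing is left.
So 2 weeks is not enough.
3 works (last occupied week: week 3): for example Sync=week 2, QA=week 2, Draft=week 3, Handover=week 1, Test=week 2, Research=week 1.

3 weeks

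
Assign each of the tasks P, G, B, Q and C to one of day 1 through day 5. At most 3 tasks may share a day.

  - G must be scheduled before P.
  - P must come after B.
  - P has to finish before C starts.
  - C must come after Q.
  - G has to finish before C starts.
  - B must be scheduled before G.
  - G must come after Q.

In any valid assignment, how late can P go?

day 4

Precedence pushes P to at least day 3; downstream work caps P at day 4.
P at day 4 is achievable: B -> day 1, P -> day 4, G -> day 2, Q -> day 1, C -> day 5.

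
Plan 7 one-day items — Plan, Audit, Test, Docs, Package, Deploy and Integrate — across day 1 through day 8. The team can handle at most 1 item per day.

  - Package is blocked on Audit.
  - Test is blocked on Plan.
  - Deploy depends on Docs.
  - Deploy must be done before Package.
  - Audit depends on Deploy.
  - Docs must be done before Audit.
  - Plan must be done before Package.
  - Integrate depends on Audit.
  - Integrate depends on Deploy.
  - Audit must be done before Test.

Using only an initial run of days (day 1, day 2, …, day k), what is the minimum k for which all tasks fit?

7 days

The precedence chain requires at least 4 distinct days.
With at most 1 per day and 7 tasks, at least 7 days are needed.
7 works (last occupied day: day 7): for example Package=day 5; Deploy=day 2; Plan=day 4; Audit=day 3; Test=day 6; Integrate=day 7; Docs=day 1.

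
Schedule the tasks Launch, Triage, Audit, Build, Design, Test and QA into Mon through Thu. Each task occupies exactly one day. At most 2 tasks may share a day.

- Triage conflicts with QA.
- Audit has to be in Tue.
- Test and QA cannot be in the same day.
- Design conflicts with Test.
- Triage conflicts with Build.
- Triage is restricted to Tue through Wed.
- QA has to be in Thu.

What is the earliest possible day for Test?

Mon

Test at Mon is achievable: Build -> Wed, Test -> Mon, Design -> Wed, Audit -> Tue, QA -> Thu, Triage -> Tue, Launch -> Mon.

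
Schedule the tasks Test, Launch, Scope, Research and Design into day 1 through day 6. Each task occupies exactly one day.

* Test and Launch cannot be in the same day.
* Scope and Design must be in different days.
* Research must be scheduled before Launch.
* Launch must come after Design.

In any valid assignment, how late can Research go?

day 5

Downstream work caps Research at day 5.
Research at day 5 is achievable: Research=day 5, Test=day 1, Scope=day 2, Launch=day 6, Design=day 1.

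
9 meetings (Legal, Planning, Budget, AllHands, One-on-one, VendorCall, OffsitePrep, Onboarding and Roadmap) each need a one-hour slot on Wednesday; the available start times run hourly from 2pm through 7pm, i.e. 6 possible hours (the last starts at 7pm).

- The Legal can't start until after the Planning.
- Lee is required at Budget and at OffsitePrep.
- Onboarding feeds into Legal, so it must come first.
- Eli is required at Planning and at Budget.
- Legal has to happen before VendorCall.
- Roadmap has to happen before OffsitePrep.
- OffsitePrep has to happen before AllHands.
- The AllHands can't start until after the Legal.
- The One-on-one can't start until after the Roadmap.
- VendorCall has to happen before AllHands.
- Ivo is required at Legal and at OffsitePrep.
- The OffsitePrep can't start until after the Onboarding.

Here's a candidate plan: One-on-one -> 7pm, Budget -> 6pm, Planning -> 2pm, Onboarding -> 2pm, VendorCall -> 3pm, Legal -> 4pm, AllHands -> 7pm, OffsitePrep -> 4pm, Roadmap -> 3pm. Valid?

No. Legal has to happen before VendorCall is not satisfied.

Ivo is required at Legal and at OffsitePrep — violated.
Onboarding feeds into Legal, so it must come first — holds.
Roadmap has to happen before OffsitePrep — holds.
Eli is required at Planning and at Budget — holds.
Legal has to happen before VendorCall — violated.
The Legal can't start until after the Planning — holds.
The One-on-one can't start until after the Roadmap — holds.
The OffsitePrep can't start until after the Onboarding — holds.
The AllHands can't start until after the Legal — holds.
OffsitePrep has to happen before AllHands — holds.
Lee is required at Budget and at OffsitePrep — holds.
VendorCall has to happen before AllHands — holds.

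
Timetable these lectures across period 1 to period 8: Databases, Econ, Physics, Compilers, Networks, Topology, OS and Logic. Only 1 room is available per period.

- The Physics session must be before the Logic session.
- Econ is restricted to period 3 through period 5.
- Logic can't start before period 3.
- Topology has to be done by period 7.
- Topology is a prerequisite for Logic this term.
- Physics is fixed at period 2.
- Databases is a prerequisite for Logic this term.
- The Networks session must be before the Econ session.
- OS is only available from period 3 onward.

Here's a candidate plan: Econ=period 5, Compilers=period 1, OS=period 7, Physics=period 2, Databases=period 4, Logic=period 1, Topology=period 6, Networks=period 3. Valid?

Invalid. Logic can't start before period 3.

Econ is restricted to period 3 through period 5 — holds.
Only 1 room is available per period — violated.
Physics is fixed at period 2 — holds.
Databases is a prerequisite for Logic this term — violated.
Topology has to be done by period 7 — holds.
The Networks session must be before the Econ session — holds.
Logic can't start before period 3 — violated.
OS is only available from period 3 onward — holds.
The Physics session must be before the Logic session — violated.
Topology is a prerequisite for Logic this term — violated.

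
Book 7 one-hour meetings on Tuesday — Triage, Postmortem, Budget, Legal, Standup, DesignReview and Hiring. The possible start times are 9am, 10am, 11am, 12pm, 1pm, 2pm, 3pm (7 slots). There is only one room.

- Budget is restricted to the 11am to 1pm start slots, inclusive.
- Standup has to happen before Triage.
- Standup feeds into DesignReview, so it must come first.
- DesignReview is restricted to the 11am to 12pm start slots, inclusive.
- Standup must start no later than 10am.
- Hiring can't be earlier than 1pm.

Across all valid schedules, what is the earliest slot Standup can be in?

9am

Standup's own window allows nothing later than 10am.
Standup at 9am is achievable: DesignReview in 11am; Hiring in 1pm; Standup in 9am; Legal in 3pm; Triage in 10am; Budget in 12pm; Postmortem in 2pm.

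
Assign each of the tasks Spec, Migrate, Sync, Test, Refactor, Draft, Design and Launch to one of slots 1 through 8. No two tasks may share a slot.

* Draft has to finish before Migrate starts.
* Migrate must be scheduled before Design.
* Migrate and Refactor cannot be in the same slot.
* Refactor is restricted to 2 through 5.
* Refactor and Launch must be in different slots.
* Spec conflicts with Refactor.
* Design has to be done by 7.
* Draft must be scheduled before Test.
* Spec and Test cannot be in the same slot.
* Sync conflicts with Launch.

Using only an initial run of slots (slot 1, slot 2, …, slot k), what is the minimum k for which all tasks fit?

8 slots

The precedence chain requires at least 3 distinct slots.
With at most 1 per slot and 8 tasks, at least 8 slots are needed.
8 works (last occupied slot: 8): for example Spec=6; Sync=7; Test=5; Draft=1; Design=4; Launch=8; Refactor=2; Migrate=3.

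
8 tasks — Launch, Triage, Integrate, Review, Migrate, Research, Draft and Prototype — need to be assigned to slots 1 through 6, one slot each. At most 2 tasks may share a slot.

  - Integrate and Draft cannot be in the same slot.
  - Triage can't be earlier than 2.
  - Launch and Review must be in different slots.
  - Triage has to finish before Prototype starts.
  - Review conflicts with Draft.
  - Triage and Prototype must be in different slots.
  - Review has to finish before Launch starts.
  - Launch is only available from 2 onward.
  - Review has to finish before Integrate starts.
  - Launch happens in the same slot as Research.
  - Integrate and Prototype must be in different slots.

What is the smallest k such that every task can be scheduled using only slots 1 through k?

The precedence chain requires at least 2 distinct slots.
With at most 2 per slot and 8 tasks, at least 4 slots are needed.
Propagating the time windows through the other constraints, Prototype can't land before 3, so the schedule must run through at least slot 3.
4 works (last occupied slot: 4): for example Launch in 2; Research in 2; Migrate in 1; Prototype in 4; Draft in 4; Review in 1; Integrate in 3; Triage in 3.

4 slots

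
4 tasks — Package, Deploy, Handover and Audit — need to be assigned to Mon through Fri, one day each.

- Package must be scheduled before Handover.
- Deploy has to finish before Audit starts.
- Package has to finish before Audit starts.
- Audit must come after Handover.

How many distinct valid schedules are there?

35

Splitting on Package: it can be Mon (20), Tue (11), Wed (4). Listing each branch's schedules as (Deploy, Handover, Audit):
Package=Mon: (Mon,Tue,Wed) (Mon,Tue,Thu) (Mon,Tue,Fri) (Mon,Wed,Thu) (Mon,Wed,Fri) (Mon,Thu,Fri) (Tue,Tue,Wed) (Tue,Tue,Thu) (Tue,Tue,Fri) (Tue,Wed,Thu) (Tue,Wed,Fri) (Tue,Thu,Fri) (Wed,Tue,Thu) (Wed,Tue,Fri) (Wed,Wed,Thu) (Wed,Wed,Fri) (Wed,Thu,Fri) (Thu,Tue,Fri) (Thu,Wed,Fri) (Thu,Thu,Fri) — 20.
Package=Tue: (Mon,Wed,Thu) (Mon,Wed,Fri) (Mon,Thu,Fri) (Tue,Wed,Thu) (Tue,Wed,Fri) (Tue,Thu,Fri) (Wed,Wed,Thu) (Wed,Wed,Fri) (Wed,Thu,Fri) (Thu,Wed,Fri) (Thu,Thu,Fri) — 11.
Package=Wed: (Mon,Thu,Fri) (Tue,Thu,Fri) (Wed,Thu,Fri) (Thu,Thu,Fri) — 4.
Summing: 20 + 11 + 4 = 35.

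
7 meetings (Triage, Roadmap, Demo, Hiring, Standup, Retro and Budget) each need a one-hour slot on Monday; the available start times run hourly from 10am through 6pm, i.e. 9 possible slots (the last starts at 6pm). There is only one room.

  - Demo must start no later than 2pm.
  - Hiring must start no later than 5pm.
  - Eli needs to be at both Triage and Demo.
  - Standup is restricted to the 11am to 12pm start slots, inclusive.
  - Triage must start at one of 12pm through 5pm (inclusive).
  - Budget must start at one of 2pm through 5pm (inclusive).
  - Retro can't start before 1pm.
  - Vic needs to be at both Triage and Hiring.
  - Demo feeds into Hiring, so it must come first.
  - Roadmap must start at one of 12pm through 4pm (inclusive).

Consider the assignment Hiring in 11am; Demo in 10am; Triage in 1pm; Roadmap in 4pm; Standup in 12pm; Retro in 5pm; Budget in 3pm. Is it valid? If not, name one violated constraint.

There is only one room — holds.
Roadmap must start at one of 12pm through 4pm (inclusive) — holds.
Vic needs to be at both Triage and Hiring — holds.
Retro can't start before 1pm — holds.
Budget must start at one of 2pm through 5pm (inclusive) — holds.
Hiring must start no later than 5pm — holds.
Demo feeds into Hiring, so it must come first — holds.
Demo must start no later than 2pm — holds.
Eli needs to be at both Triage and Demo — holds.
Standup is restricted to the 11am to 12pm start slots, inclusive — holds.
Triage must start at one of 12pm through 5pm (inclusive) — holds.

Yes, all constraints hold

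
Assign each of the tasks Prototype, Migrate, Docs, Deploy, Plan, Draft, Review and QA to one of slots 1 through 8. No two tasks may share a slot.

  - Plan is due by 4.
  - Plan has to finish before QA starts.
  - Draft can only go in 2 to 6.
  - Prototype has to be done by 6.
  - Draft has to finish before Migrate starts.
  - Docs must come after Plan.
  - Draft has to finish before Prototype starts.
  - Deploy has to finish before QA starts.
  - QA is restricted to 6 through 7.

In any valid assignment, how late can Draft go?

Draft is available from 2; Draft's own window allows nothing later than 6; downstream work caps Draft at 5.
Draft at 5 is achievable: Deploy -> 3, Prototype -> 6, Draft -> 5, Plan -> 1, QA -> 7, Migrate -> 8, Review -> 4, Docs -> 2.

5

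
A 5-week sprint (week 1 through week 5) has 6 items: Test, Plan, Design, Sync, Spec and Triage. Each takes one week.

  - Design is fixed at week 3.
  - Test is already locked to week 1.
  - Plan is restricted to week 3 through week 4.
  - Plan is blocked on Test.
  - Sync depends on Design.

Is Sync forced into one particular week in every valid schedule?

No

Sync can be week 4 (e.g. Sync -> week 4; Triage -> week 1; Plan -> week 3; Spec -> week 1; Design -> week 3; Test -> week 1) or week 5 (e.g. Spec=week 1; Sync=week 5; Plan=week 3; Design=week 3; Test=week 1; Triage=week 1).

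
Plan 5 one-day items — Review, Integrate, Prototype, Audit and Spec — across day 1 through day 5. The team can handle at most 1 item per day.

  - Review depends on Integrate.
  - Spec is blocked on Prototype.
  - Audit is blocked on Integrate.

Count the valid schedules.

20

Splitting on Review: it can be day 2 (3), day 3 (5), day 4 (6), day 5 (6). Listing each branch's schedules as (Integrate, Prototype, Audit, Spec) by day number:
Review=day 2: (1,3,4,5) (1,3,5,4) (1,4,3,5) — 3.
Review=day 3: (1,2,4,5) (1,2,5,4) (1,4,2,5) (2,1,4,5) (2,1,5,4) — 5.
Review=day 4: (1,2,3,5) (1,2,5,3) (1,3,2,5) (2,1,3,5) (2,1,5,3) (3,1,5,2) — 6.
Review=day 5: (1,2,3,4) (1,2,4,3) (1,3,2,4) (2,1,3,4) (2,1,4,3) (3,1,4,2) — 6.
Summing: 3 + 5 + 6 + 6 = 20.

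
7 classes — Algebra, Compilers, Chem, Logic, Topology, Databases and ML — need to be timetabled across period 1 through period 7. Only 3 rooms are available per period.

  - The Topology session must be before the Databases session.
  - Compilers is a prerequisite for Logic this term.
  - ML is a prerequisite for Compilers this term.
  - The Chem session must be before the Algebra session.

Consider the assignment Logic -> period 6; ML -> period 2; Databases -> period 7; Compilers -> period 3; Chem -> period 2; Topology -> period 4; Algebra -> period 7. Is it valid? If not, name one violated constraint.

Only 3 rooms are available per period — holds.
The Chem session must be before the Algebra session — holds.
ML is a prerequisite for Compilers this term — holds.
The Topology session must be before the Databases session — holds.
Compilers is a prerequisite for Logic this term — holds.

Yes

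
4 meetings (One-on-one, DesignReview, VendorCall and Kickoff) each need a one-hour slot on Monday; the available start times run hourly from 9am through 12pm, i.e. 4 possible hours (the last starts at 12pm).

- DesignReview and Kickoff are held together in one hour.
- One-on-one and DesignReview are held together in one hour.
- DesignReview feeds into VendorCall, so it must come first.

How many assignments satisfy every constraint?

6

Splitting on One-on-one: it can be 9am (3), 10am (2), 11am (1). Listing each branch's schedules as (DesignReview, VendorCall, Kickoff):
One-on-one=9am: (9am,10am,9am) (9am,11am,9am) (9am,12pm,9am) — 3.
One-on-one=10am: (10am,11am,10am) (10am,12pm,10am) — 2.
One-on-one=11am: (11am,12pm,11am) — 1.
Summing: 3 + 2 + 1 = 6.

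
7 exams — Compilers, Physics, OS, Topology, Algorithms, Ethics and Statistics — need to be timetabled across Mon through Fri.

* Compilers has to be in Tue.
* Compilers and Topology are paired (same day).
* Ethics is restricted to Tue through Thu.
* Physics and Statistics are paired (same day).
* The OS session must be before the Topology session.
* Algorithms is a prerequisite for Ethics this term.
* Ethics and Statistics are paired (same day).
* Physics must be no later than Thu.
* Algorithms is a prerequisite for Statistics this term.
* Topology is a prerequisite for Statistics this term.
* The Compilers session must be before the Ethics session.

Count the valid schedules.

5

Splitting on Physics: it can be Wed (2), Thu (3). Listing each branch's schedules as (Compilers, OS, Topology, Algorithms, Ethics, Statistics):
Physics=Wed: (Tue,Mon,Tue,Mon,Wed,Wed) (Tue,Mon,Tue,Tue,Wed,Wed) — 2.
Physics=Thu: (Tue,Mon,Tue,Mon,Thu,Thu) (Tue,Mon,Tue,Tue,Thu,Thu) (Tue,Mon,Tue,Wed,Thu,Thu) — 3.
Summing: 2 + 3 = 5.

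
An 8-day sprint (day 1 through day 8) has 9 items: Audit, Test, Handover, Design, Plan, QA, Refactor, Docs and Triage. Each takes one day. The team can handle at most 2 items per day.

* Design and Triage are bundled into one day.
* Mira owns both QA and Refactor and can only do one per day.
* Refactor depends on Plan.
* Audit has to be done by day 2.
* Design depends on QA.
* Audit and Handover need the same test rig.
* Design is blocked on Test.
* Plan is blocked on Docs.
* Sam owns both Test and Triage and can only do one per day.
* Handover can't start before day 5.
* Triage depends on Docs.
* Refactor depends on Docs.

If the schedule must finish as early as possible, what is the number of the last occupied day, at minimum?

The precedence chain requires at least 3 distinct days.
With at most 2 per day and 9 work items, at least 5 days are needed.
Handover can't be placed before day 5, so the schedule must run through at least day 5.
5 works (last occupied day: day 5): for example Design=day 3, Triage=day 3, Audit=day 1, Refactor=day 5, QA=day 2, Test=day 2, Plan=day 4, Docs=day 1, Handover=day 5.

day 5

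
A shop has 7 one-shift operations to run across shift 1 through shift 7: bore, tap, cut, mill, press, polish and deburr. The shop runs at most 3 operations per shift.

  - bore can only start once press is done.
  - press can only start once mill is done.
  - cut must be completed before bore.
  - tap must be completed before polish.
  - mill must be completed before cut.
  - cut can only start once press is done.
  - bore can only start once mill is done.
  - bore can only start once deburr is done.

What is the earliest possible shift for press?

Precedence pushes press to at least shift 2; downstream work caps press at shift 5.
press at shift 2 is achievable: polish in shift 2; mill in shift 1; press in shift 2; bore in shift 4; deburr in shift 1; tap in shift 1; cut in shift 3.

shift 2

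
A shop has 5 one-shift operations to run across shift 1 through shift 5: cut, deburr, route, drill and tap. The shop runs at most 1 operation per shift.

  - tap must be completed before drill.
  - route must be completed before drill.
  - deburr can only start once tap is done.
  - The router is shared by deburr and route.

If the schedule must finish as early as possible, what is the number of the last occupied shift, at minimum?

5

The precedence chain requires at least 2 distinct shifts.
With at most 1 per shift and 5 operations, at least 5 shifts are needed.
5 works (last occupied shift: shift 5): for example route=shift 2; tap=shift 1; cut=shift 5; drill=shift 3; deburr=shift 4.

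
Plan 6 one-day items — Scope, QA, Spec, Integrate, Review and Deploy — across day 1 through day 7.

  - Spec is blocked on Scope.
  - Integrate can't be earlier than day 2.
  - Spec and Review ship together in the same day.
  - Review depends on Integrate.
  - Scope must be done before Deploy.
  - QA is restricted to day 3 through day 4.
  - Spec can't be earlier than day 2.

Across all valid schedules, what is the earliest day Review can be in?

day 3

Precedence pushes Review to at least day 3.
Review at day 3 is achievable: Review=day 3, Integrate=day 2, Deploy=day 2, Scope=day 1, Spec=day 3, QA=day 3.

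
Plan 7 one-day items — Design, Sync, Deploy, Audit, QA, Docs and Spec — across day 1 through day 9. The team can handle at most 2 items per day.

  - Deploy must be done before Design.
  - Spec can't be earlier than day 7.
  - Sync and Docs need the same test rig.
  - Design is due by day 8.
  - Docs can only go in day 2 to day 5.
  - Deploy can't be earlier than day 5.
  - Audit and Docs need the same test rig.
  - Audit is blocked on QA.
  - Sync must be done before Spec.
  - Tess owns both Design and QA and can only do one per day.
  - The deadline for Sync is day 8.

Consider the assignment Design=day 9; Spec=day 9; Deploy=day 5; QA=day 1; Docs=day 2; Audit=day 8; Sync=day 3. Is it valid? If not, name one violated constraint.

The team can handle at most 2 items per day — holds.
Audit is blocked on QA — holds.
Spec can't be earlier than day 7 — holds.
Deploy can't be earlier than day 5 — holds.
Sync and Docs need the same test rig — holds.
Design is due by day 8 — violated.
Deploy must be done before Design — holds.
Sync must be done before Spec — holds.
Docs can only go in day 2 to day 5 — holds.
Tess owns both Design and QA and can only do one per day — holds.
Audit and Docs need the same test rig — holds.
The deadline for Sync is day 8 — holds.

Invalid. Design is due by day 8.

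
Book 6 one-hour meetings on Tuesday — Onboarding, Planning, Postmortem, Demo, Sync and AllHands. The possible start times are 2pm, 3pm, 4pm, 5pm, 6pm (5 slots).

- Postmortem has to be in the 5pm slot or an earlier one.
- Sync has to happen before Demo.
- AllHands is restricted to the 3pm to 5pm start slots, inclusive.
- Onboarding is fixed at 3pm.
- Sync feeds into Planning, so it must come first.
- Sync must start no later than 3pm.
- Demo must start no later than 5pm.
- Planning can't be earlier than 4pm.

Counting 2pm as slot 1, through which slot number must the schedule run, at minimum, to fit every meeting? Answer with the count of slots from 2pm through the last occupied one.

3 slots

The precedence chain requires at least 2 distinct slots.
Planning can't be placed before 4pm — that is slot 3 counting from 2pm — so the schedule must run through at least 3 slots.
3 works (last occupied slot: 4pm): for example Postmortem=2pm, Demo=3pm, AllHands=3pm, Sync=2pm, Onboarding=3pm, Planning=4pm.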